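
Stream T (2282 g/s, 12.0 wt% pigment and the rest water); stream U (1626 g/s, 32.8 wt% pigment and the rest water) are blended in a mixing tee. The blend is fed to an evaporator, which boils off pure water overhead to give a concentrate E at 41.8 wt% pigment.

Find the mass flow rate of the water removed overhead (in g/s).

1977 g/s

pigment entering = 2282×0.120 + 1626×0.328 = 807.17 g/s.
All pigment reports to E, so E = 807.17/0.418 = 1931 g/s.
Total feed = 3908 g/s; overhead = 3908 − 1931 = 1977 g/s.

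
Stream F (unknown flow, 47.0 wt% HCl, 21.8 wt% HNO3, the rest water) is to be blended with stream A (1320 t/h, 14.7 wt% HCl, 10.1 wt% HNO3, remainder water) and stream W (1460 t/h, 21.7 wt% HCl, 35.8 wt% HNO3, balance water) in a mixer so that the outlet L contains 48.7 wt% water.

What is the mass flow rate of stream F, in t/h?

Let F be the unknown flow. Total out = 2780 + F.
water balance: 1613.1 + 0.312·F = 0.487·(2780 + F)
(0.312 − 0.487)·F = 0.487×2780 − 1613.1 = -259.28
F = -259.28 / -0.175 = 1481.6 t/h

1482 t/h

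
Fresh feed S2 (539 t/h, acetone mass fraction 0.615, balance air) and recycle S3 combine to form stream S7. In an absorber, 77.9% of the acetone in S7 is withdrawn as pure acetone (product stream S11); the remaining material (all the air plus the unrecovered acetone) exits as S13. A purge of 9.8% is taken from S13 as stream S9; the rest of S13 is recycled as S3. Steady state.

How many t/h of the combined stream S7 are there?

2532 t/h

air enters only via S2 and leaves only via the purge: 539×0.385 = 0.098×(air in S13), and the absorber passes all air, so air in S7 = air in S13 = 2117.5 t/h.
acetone in S7: m_A = 539×0.615 + (1−0.098)·(1−0.779)·m_A, so m_A = 331.49/0.8007 = 414.02 t/h.
S7 = 414.02 + 2117.5 = 2531.5 t/h.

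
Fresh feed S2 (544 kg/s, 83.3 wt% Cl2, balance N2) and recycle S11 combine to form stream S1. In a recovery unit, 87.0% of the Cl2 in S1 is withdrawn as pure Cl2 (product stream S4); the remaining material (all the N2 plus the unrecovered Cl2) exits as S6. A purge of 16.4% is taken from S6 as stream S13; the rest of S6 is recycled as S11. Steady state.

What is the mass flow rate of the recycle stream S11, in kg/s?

518.4 kg/s

N2 enters only via S2 and leaves only via the purge: 544×0.167 = 0.164×(N2 in S6), and the recovery unit passes all N2, so N2 in S1 = N2 in S6 = 553.95 kg/s.
Cl2 in S1: m_A = 544×0.833 + (1−0.164)·(1−0.870)·m_A, so m_A = 453.15/0.8913 = 508.41 kg/s.
S6 = (1−0.870)×508.41 + 553.95 = 620.04 kg/s.
Recycle S11 = (1−0.164)×620.04 = 518.36 kg/s.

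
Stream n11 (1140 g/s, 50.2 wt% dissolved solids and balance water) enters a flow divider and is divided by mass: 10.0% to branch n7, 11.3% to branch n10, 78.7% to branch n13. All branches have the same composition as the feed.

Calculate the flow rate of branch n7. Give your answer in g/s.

Branch n7 flow = 0.100×1140 = 114 g/s.

114 g/s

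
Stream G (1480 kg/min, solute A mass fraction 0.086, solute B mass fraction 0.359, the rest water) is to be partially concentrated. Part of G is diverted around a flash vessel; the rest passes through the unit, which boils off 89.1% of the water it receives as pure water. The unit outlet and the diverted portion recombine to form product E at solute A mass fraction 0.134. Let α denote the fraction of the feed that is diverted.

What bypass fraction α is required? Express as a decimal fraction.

All 1480×0.086 = 127.28 kg/min of solute A reaches E, so E = 127.28/0.134 = 949.85 kg/min and vapour = 530.15 kg/min.
The evaporator receives (1−α)·1480 of feed at 0.555 water and removes 0.891 of that water:
0.891×0.555×(1−α)×1480 = 530.15
(1−α) = 530.15/731.87 = 0.7244;  α = 0.2756.

0.276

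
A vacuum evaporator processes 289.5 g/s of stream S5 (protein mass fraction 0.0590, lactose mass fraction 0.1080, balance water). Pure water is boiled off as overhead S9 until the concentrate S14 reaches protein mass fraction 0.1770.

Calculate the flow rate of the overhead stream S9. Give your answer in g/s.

193 g/s

protein is conserved: 289.5×0.059 = 17.081 g/s all reports to the concentrate.
Concentrate = 17.081/(target fraction) = 96.5 g/s.
Overhead = 289.5 − 96.5 = 193 g/s.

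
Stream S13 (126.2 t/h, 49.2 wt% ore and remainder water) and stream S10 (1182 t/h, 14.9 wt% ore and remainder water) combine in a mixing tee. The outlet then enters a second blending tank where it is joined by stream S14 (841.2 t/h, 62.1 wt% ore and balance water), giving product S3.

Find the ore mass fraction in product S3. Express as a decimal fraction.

0.354

Overall, product flow = 2149.4 t/h.
ore in = 126.2×0.492 + 1182×0.149 + 841.2×0.621 = 760.59 t/h.
ore fraction in S3 = 0.354.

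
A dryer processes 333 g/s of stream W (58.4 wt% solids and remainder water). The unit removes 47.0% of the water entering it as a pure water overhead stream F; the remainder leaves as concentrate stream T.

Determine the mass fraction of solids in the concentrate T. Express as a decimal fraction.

0.726

solids is not removed: 333×0.584 = 194.47 g/s of solids enters T.
water entering = 333×0.416 = 138.53 g/s; overhead removed = 0.470×138.53 = 65.108 g/s.
Concentrate = 333 − 65.108 = 267.89 g/s.
Mass fraction = 194.47/267.89 = 0.726.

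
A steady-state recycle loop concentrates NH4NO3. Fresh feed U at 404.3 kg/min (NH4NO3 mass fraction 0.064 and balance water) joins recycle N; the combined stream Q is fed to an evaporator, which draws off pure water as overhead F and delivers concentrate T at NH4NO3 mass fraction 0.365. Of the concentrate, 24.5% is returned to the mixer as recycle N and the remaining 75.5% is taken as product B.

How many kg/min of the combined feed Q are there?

Overall NH4NO3 balance (none leaves overhead): NH4NO3 in fresh feed = NH4NO3 in product, i.e. 404.3×0.064 = (1−0.245)·T·0.365.
T = 25.875/(0.365×0.755) = 93.895 kg/min.
Recycle N = 0.245×93.895 = 23.004 kg/min.
Combined feed Q = 404.3 + 23.004 = 427.3 kg/min.

427.3 kg/min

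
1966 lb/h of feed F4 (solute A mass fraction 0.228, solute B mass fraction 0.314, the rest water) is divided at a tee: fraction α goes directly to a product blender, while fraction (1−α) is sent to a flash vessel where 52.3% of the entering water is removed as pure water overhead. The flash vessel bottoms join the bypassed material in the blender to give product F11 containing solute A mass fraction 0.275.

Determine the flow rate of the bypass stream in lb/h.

563.2 lb/h

All 1966×0.228 = 448.25 lb/h of solute A reaches F11, so F11 = 448.25/0.275 = 1630 lb/h and vapour = 336.01 lb/h.
The evaporator receives (1−α)·1966 of feed at 0.458 water and removes 0.523 of that water:
0.523×0.458×(1−α)×1966 = 336.01
(1−α) = 336.01/470.92 = 0.7135;  α = 0.2865.
Bypass flow = 0.2865×1966 = 563.25 lb/h.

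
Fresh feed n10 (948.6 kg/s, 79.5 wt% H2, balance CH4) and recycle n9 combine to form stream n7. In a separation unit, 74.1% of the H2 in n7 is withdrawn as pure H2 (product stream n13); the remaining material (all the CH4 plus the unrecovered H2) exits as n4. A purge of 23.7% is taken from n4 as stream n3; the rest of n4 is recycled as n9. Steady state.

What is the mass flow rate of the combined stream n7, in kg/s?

1760 kg/s

CH4 enters only via n10 and leaves only via the purge: 948.6×0.205 = 0.237×(CH4 in n4), and the separation unit passes all CH4, so CH4 in n7 = CH4 in n4 = 820.52 kg/s.
H2 in n7: m_A = 948.6×0.795 + (1−0.237)·(1−0.741)·m_A, so m_A = 754.14/0.8024 = 939.87 kg/s.
n7 = 939.87 + 820.52 = 1760.4 kg/s.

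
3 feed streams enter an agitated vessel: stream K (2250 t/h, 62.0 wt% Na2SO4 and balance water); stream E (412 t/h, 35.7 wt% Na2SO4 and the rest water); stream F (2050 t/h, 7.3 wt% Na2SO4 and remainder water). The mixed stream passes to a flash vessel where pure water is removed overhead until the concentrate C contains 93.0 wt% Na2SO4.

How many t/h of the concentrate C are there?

Na2SO4 entering = 2250×0.620 + 412×0.357 + 2050×0.073 = 1691.7 t/h.
All Na2SO4 reports to C, so C = 1691.7/0.930 = 1819.1 t/h.

1819 t/h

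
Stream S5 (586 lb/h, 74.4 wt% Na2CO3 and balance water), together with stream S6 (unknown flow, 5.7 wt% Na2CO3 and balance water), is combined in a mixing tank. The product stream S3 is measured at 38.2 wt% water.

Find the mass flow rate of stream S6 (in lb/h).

Let S6 be the unknown flow. Total out = 586 + S6.
water balance: 150.02 + 0.943·S6 = 0.382·(586 + S6)
(0.943 − 0.382)·S6 = 0.382×586 − 150.02 = 73.836
S6 = 73.836 / 0.561 = 131.61 lb/h

131.6 lb/h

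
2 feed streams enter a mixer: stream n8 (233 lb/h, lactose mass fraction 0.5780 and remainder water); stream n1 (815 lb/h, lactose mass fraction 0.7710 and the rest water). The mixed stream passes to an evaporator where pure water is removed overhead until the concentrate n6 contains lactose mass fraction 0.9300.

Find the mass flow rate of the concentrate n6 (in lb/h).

lactose entering = 233×0.578 + 815×0.771 = 763.04 lb/h.
All lactose reports to n6, so n6 = 763.04/0.930 = 820.47 lb/h.

820.5 lb/h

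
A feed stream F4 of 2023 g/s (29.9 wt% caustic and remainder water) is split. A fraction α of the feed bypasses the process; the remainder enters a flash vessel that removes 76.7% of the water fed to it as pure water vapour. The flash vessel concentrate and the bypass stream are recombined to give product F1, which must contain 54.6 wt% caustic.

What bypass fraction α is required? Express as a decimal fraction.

0.159

All 2023×0.299 = 604.88 g/s of caustic reaches F1, so F1 = 604.88/0.546 = 1107.8 g/s and vapour = 915.17 g/s.
The evaporator receives (1−α)·2023 of feed at 0.701 water and removes 0.767 of that water:
0.767×0.701×(1−α)×2023 = 915.17
(1−α) = 915.17/1087.7 = 0.8414;  α = 0.1586.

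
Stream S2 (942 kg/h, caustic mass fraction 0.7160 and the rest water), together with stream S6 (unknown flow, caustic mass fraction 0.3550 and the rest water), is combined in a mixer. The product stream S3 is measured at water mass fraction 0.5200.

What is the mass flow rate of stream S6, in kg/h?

1778 kg/h

Let S6 be the unknown flow. Total out = 942 + S6.
water balance: 267.53 + 0.645·S6 = 0.520·(942 + S6)
(0.645 − 0.520)·S6 = 0.520×942 − 267.53 = 222.31
S6 = 222.31 / 0.125 = 1778.5 kg/h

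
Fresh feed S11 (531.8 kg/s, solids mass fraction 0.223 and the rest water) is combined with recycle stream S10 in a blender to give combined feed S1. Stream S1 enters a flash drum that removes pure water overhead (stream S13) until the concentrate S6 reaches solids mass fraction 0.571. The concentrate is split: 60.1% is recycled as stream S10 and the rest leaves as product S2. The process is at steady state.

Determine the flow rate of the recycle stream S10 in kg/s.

Overall solids balance (none leaves overhead): solids in fresh feed = solids in product, i.e. 531.8×0.223 = (1−0.601)·S6·0.571.
S6 = 118.59/(0.571×0.399) = 520.53 kg/s.
Recycle S10 = 0.601×520.53 = 312.84 kg/s.

312.8 kg/s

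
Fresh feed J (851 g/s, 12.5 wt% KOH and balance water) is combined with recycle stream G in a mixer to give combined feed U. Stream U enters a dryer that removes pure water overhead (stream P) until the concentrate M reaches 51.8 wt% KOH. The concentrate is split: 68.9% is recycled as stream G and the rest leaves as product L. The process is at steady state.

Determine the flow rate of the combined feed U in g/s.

Overall KOH balance (none leaves overhead): KOH in fresh feed = KOH in product, i.e. 851×0.125 = (1−0.689)·M·0.518.
M = 106.38/(0.518×0.311) = 660.31 g/s.
Recycle G = 0.689×660.31 = 454.96 g/s.
Combined feed U = 851 + 454.96 = 1306 g/s.

1306 g/s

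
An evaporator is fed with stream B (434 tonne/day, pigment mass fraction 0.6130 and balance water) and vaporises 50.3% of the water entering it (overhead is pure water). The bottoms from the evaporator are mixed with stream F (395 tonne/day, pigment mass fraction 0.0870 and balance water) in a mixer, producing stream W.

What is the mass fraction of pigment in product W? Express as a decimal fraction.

0.4035

Vapour removed = 0.503×0.387×434 = 84.483 tonne/day; concentrate = 349.52 tonne/day.
pigment reaching the mixer = 266.04 (from concentrate) + 395×0.087 = 300.41 tonne/day.
Product flow = 349.52 + 395 = 744.52 tonne/day; pigment fraction = 0.4035.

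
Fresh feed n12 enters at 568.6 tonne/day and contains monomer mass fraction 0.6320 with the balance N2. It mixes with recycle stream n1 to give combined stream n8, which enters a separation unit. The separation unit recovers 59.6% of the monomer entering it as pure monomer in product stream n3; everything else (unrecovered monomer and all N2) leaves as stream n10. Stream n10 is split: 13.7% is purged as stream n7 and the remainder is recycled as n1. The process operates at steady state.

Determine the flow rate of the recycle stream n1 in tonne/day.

N2 enters only via n12 and leaves only via the purge: 568.6×0.368 = 0.137×(N2 in n10), and the separation unit passes all N2, so N2 in n8 = N2 in n10 = 1527.3 tonne/day.
monomer in n8: m_A = 568.6×0.632 + (1−0.137)·(1−0.596)·m_A, so m_A = 359.36/0.6513 = 551.71 tonne/day.
n10 = (1−0.596)×551.71 + 1527.3 = 1750.2 tonne/day.
Recycle n1 = (1−0.137)×1750.2 = 1510.4 tonne/day.

1510 tonne/day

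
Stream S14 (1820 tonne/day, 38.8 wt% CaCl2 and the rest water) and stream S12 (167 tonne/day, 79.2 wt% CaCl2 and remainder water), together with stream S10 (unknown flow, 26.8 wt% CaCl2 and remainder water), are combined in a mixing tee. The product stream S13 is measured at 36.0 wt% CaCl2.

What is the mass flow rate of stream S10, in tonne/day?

1338 tonne/day

Let S10 be the unknown flow. Total out = 1987 + S10.
CaCl2 balance: 838.42 + 0.268·S10 = 0.360·(1987 + S10)
(0.268 − 0.360)·S10 = 0.360×1987 − 838.42 = -123.1
S10 = -123.1 / -0.092 = 1338.1 tonne/day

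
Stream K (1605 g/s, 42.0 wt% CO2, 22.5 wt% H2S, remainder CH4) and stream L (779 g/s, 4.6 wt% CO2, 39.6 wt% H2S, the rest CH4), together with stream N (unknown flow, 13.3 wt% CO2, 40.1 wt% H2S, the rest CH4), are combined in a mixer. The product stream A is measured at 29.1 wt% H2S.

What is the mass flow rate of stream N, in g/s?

219.4 g/s

Let N be the unknown flow. Total out = 2384 + N.
H2S balance: 669.61 + 0.401·N = 0.291·(2384 + N)
(0.401 − 0.291)·N = 0.291×2384 − 669.61 = 24.135
N = 24.135 / 0.110 = 219.41 g/s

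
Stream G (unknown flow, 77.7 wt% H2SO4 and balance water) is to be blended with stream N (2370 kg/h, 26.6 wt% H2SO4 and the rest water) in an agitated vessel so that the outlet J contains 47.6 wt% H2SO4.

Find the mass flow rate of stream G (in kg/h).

1653 kg/h

Let G be the unknown flow. Total out = 2370 + G.
H2SO4 balance: 630.42 + 0.777·G = 0.476·(2370 + G)
(0.777 − 0.476)·G = 0.476×2370 − 630.42 = 497.7
G = 497.7 / 0.301 = 1653.5 kg/h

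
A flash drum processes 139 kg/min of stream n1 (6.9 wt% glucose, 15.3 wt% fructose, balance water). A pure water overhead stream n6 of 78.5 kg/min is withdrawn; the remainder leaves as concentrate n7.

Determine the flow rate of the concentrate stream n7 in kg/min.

Concentrate = 139 − 78.5 = 60.5 kg/min.

60.5 kg/min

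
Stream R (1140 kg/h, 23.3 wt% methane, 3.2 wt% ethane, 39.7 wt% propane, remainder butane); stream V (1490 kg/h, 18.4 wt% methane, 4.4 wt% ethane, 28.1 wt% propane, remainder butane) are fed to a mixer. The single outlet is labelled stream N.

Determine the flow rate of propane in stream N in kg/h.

propane out = propane in = 1140×0.397 + 1490×0.281 = 871.27 kg/h.

871.3 kg/h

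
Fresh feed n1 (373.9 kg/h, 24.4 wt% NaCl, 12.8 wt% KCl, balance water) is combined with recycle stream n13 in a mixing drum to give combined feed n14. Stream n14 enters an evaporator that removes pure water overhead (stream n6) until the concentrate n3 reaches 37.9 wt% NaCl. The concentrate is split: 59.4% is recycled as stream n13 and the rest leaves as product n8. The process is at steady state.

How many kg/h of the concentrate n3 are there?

Overall NaCl balance (none leaves overhead): NaCl in fresh feed = NaCl in product, i.e. 373.9×0.244 = (1−0.594)·n3·0.379.
n3 = 91.232/(0.379×0.406) = 592.9 kg/h.

592.9 kg/h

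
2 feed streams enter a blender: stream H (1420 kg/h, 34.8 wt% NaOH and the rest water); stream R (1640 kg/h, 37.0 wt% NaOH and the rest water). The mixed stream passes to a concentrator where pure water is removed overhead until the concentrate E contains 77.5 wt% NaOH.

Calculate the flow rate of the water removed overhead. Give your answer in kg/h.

1639 kg/h

NaOH entering = 1420×0.348 + 1640×0.370 = 1101 kg/h.
All NaOH reports to E, so E = 1101/0.775 = 1420.6 kg/h.
Total feed = 3060 kg/h; overhead = 3060 − 1420.6 = 1639.4 kg/h.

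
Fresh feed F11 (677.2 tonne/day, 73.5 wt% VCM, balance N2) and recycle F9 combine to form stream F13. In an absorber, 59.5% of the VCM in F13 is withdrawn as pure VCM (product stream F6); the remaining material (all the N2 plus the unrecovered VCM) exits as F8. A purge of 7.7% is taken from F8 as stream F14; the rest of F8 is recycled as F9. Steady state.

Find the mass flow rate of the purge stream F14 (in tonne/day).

N2 enters only via F11 and leaves only via the purge: 677.2×0.265 = 0.077×(N2 in F8), and the absorber passes all N2, so N2 in F13 = N2 in F8 = 2330.6 tonne/day.
VCM in F13: m_A = 677.2×0.735 + (1−0.077)·(1−0.595)·m_A, so m_A = 497.74/0.6262 = 794.88 tonne/day.
F8 = (1−0.595)×794.88 + 2330.6 = 2652.5 tonne/day.
Purge F14 = 0.077×2652.5 = 204.25 tonne/day.

204.2 tonne/day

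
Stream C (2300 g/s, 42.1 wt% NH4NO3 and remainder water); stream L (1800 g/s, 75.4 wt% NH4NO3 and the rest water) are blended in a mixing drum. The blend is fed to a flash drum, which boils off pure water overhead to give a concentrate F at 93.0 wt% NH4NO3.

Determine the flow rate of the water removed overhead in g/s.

1599 g/s

NH4NO3 entering = 2300×0.421 + 1800×0.754 = 2325.5 g/s.
All NH4NO3 reports to F, so F = 2325.5/0.930 = 2500.5 g/s.
Total feed = 4100 g/s; overhead = 4100 − 2500.5 = 1599.5 g/s.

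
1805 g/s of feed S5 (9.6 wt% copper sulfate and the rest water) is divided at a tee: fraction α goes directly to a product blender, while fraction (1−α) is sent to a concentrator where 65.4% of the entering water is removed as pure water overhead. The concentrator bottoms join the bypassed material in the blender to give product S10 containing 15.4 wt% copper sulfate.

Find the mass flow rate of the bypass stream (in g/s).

655.2 g/s

All 1805×0.096 = 173.28 g/s of copper sulfate reaches S10, so S10 = 173.28/0.154 = 1125.2 g/s and vapour = 679.81 g/s.
The evaporator receives (1−α)·1805 of feed at 0.904 water and removes 0.654 of that water:
0.654×0.904×(1−α)×1805 = 679.81
(1−α) = 679.81/1067.1 = 0.6370;  α = 0.3630.
Bypass flow = 0.3630×1805 = 655.16 g/s.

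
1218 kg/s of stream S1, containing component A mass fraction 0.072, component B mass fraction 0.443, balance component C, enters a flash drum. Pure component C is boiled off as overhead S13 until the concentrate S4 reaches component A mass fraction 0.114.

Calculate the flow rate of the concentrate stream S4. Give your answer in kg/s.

769.3 kg/s

component A is conserved: 1218×0.072 = 87.696 kg/s all reports to the concentrate.
Concentrate = 87.696/(target fraction) = 769.26 kg/s.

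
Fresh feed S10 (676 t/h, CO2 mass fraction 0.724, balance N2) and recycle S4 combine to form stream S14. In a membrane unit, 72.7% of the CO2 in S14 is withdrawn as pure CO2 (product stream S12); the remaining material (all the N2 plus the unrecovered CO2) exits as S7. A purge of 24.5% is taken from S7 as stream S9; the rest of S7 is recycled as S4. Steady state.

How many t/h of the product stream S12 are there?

448.2 t/h

CO2 in S14: m_A = 676×0.724 + (1−0.245)·(1−0.727)·m_A, so m_A = 489.42/0.7939 = 616.49 t/h.
Product S12 = 0.727×616.49 = 448.19 t/h.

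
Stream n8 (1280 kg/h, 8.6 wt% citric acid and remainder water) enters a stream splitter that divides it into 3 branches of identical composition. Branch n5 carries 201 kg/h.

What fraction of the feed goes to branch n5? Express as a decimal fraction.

0.157

Fraction to n5 = 201/1280 = 0.1570.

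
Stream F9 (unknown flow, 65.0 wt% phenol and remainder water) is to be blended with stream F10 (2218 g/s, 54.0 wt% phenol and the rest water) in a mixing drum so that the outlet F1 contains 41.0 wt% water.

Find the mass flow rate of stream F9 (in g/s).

1848 g/s

Let F9 be the unknown flow. Total out = 2218 + F9.
water balance: 1020.3 + 0.350·F9 = 0.410·(2218 + F9)
(0.350 − 0.410)·F9 = 0.410×2218 − 1020.3 = -110.9
F9 = -110.9 / -0.060 = 1848.3 g/s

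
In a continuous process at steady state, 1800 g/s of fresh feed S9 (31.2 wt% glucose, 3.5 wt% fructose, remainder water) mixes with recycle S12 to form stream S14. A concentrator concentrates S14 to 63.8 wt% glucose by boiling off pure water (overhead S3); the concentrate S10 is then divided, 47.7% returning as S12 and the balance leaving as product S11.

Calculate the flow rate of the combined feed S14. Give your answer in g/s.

Overall glucose balance (none leaves overhead): glucose in fresh feed = glucose in product, i.e. 1800×0.312 = (1−0.477)·S10·0.638.
S10 = 561.6/(0.638×0.523) = 1683.1 g/s.
Recycle S12 = 0.477×1683.1 = 802.83 g/s.
Combined feed S14 = 1800 + 802.83 = 2602.8 g/s.

2603 g/s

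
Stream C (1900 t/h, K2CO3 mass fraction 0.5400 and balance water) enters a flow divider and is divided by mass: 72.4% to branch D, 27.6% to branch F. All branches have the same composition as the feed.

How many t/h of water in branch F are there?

Branch F total = 0.276×1900 = 524.4 t/h.
water in F = 0.460×524.4 = 241.22 t/h.

241.2 t/h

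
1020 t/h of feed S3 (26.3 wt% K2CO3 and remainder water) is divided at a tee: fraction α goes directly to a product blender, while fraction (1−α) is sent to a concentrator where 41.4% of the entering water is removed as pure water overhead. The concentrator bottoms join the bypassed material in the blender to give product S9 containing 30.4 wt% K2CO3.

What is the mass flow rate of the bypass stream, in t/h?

All 1020×0.263 = 268.26 t/h of K2CO3 reaches S9, so S9 = 268.26/0.304 = 882.43 t/h and vapour = 137.57 t/h.
The evaporator receives (1−α)·1020 of feed at 0.737 water and removes 0.414 of that water:
0.414×0.737×(1−α)×1020 = 137.57
(1−α) = 137.57/311.22 = 0.4420;  α = 0.5580.
Bypass flow = 0.5580×1020 = 569.14 t/h.

569.1 t/h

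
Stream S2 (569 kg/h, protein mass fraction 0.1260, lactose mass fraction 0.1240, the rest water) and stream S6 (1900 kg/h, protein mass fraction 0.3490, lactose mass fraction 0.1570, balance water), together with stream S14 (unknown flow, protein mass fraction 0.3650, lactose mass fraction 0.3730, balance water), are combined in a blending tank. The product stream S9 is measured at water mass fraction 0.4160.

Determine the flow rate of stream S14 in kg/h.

Let S14 be the unknown flow. Total out = 2469 + S14.
water balance: 1365.3 + 0.262·S14 = 0.416·(2469 + S14)
(0.262 − 0.416)·S14 = 0.416×2469 − 1365.3 = -338.25
S14 = -338.25 / -0.154 = 2196.4 kg/h

2196 kg/h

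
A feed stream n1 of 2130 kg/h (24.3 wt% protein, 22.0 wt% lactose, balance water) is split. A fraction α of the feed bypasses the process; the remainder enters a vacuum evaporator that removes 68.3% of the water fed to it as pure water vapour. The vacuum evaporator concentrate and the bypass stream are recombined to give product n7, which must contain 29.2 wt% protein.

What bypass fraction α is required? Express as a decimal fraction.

All 2130×0.243 = 517.59 kg/h of protein reaches n7, so n7 = 517.59/0.292 = 1772.6 kg/h and vapour = 357.43 kg/h.
The evaporator receives (1−α)·2130 of feed at 0.537 water and removes 0.683 of that water:
0.683×0.537×(1−α)×2130 = 357.43
(1−α) = 357.43/781.22 = 0.4575;  α = 0.5425.

0.542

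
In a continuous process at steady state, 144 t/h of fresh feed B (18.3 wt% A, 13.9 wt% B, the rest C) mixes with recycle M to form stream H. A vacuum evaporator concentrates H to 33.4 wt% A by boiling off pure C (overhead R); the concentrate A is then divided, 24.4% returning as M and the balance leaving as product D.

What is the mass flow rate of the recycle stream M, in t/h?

25.46 t/h

Overall A balance (none leaves overhead): A in fresh feed = A in product, i.e. 144×0.183 = (1−0.244)·A·0.334.
A = 26.352/(0.334×0.756) = 104.36 t/h.
Recycle M = 0.244×104.36 = 25.464 t/h.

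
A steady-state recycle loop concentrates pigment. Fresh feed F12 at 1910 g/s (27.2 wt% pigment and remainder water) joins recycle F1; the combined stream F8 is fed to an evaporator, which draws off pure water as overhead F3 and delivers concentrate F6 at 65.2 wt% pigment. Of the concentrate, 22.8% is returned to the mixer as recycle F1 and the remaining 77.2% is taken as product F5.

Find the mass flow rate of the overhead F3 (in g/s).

1113 g/s

Overall pigment balance (none leaves overhead): pigment in fresh feed = pigment in product, i.e. 1910×0.272 = (1−0.228)·F6·0.652.
F6 = 519.52/(0.652×0.772) = 1032.1 g/s.
Recycle F1 = 0.228×1032.1 = 235.33 g/s.
Combined feed F8 = 1910 + 235.33 = 2145.3 g/s.
Overhead F3 = F8 − F6 = 2145.3 − 1032.1 = 1113.2 g/s.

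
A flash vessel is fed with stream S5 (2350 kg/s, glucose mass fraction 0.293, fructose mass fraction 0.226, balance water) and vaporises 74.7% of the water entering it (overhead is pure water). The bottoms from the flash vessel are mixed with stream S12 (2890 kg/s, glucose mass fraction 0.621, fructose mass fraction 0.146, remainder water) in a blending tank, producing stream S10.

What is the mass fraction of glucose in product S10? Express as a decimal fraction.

Vapour removed = 0.747×0.481×2350 = 844.37 kg/s; concentrate = 1505.6 kg/s.
glucose reaching the mixer = 688.55 (from concentrate) + 2890×0.621 = 2483.2 kg/s.
Product flow = 1505.6 + 2890 = 4395.6 kg/s; glucose fraction = 0.565.

0.565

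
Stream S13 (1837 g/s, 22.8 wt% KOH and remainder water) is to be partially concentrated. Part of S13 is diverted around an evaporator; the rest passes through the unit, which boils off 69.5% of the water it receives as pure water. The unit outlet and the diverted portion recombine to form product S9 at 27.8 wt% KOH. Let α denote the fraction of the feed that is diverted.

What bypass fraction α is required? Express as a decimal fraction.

0.665

All 1837×0.228 = 418.84 g/s of KOH reaches S9, so S9 = 418.84/0.278 = 1506.6 g/s and vapour = 330.4 g/s.
The evaporator receives (1−α)·1837 of feed at 0.772 water and removes 0.695 of that water:
0.695×0.772×(1−α)×1837 = 330.4
(1−α) = 330.4/985.62 = 0.3352;  α = 0.6648.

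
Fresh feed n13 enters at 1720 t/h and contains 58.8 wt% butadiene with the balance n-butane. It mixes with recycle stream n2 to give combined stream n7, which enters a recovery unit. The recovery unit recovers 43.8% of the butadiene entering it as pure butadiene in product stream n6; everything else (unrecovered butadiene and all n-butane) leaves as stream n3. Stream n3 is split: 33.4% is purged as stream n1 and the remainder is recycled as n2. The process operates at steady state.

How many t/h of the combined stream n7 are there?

3738 t/h

n-butane enters only via n13 and leaves only via the purge: 1720×0.412 = 0.334×(n-butane in n3), and the recovery unit passes all n-butane, so n-butane in n7 = n-butane in n3 = 2121.7 t/h.
butadiene in n7: m_A = 1720×0.588 + (1−0.334)·(1−0.438)·m_A, so m_A = 1011.4/0.6257 = 1616.3 t/h.
n7 = 1616.3 + 2121.7 = 3738 t/h.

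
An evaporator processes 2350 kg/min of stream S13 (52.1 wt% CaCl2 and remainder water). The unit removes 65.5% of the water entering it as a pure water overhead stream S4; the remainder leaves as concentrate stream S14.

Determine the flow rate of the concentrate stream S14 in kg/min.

water entering = 2350×0.479 = 1125.6 kg/min; overhead removed = 0.655×1125.6 = 737.3 kg/min.
Concentrate = 2350 − 737.3 = 1612.7 kg/min.

1613 kg/min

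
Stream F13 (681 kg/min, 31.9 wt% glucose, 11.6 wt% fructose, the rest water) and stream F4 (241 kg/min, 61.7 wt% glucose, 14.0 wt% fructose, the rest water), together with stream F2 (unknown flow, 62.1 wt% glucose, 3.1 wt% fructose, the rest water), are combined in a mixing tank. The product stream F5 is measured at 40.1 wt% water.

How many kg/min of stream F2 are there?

1389 kg/min

Let F2 be the unknown flow. Total out = 922 + F2.
water balance: 443.33 + 0.348·F2 = 0.401·(922 + F2)
(0.348 − 0.401)·F2 = 0.401×922 − 443.33 = -73.606
F2 = -73.606 / -0.053 = 1388.8 kg/min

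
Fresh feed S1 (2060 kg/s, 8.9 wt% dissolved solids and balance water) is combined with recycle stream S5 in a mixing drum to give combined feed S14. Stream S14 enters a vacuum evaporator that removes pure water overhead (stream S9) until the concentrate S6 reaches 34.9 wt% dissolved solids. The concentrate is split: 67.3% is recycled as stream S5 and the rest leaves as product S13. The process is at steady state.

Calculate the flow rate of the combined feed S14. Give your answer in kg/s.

Overall dissolved solids balance (none leaves overhead): dissolved solids in fresh feed = dissolved solids in product, i.e. 2060×0.089 = (1−0.673)·S6·0.349.
S6 = 183.34/(0.349×0.327) = 1606.5 kg/s.
Recycle S5 = 0.673×1606.5 = 1081.2 kg/s.
Combined feed S14 = 2060 + 1081.2 = 3141.2 kg/s.

3141 kg/s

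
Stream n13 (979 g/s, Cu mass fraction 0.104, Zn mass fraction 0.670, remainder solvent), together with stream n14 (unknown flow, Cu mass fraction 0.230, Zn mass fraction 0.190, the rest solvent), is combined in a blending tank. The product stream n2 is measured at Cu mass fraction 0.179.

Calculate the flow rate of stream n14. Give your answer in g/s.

Let n14 be the unknown flow. Total out = 979 + n14.
Cu balance: 101.82 + 0.230·n14 = 0.179·(979 + n14)
(0.230 − 0.179)·n14 = 0.179×979 − 101.82 = 73.425
n14 = 73.425 / 0.051 = 1439.7 g/s

1440 g/s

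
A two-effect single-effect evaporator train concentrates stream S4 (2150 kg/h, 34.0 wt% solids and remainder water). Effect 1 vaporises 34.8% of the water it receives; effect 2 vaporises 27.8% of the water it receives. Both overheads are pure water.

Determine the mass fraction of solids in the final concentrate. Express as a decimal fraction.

water in feed = 2150×0.660 = 1419 kg/h.
After stage 1: water left = (1−0.348)×1419 = 925.19; stream total = 1656.2 kg/h.
After stage 2: water left = (1−0.278)×925.19 = 667.99; final concentrate = 1399 kg/h.
solids fraction = 731/1399 = 0.523.

0.523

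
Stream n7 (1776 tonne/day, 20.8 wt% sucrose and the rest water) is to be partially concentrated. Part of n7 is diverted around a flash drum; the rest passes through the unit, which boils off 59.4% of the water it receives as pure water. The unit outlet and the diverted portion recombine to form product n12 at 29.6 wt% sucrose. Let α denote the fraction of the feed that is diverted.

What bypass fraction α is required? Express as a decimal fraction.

All 1776×0.208 = 369.41 tonne/day of sucrose reaches n12, so n12 = 369.41/0.296 = 1248 tonne/day and vapour = 528 tonne/day.
The evaporator receives (1−α)·1776 of feed at 0.792 water and removes 0.594 of that water:
0.594×0.792×(1−α)×1776 = 528
(1−α) = 528/835.52 = 0.6319;  α = 0.3681.

0.368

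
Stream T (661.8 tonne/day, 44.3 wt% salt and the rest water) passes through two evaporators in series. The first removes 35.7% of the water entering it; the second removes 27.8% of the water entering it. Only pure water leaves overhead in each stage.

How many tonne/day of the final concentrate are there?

water in feed = 661.8×0.557 = 368.62 tonne/day.
After stage 1: water left = (1−0.357)×368.62 = 237.02; stream total = 530.2 tonne/day.
After stage 2: water left = (1−0.278)×237.02 = 171.13; final concentrate = 464.31 tonne/day.

464.3 tonne/day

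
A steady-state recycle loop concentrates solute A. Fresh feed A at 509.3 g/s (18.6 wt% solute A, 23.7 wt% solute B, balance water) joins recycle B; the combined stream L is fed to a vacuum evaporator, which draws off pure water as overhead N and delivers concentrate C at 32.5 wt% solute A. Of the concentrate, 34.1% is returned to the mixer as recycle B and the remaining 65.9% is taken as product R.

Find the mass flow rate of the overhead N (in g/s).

217.8 g/s

Overall solute A balance (none leaves overhead): solute A in fresh feed = solute A in product, i.e. 509.3×0.186 = (1−0.341)·C·0.325.
C = 94.73/(0.325×0.659) = 442.3 g/s.
Recycle B = 0.341×442.3 = 150.82 g/s.
Combined feed L = 509.3 + 150.82 = 660.12 g/s.
Overhead N = L − C = 660.12 − 442.3 = 217.82 g/s.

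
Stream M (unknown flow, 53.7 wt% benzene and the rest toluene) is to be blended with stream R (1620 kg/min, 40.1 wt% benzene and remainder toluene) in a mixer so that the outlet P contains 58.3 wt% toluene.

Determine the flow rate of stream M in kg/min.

Let M be the unknown flow. Total out = 1620 + M.
toluene balance: 970.38 + 0.463·M = 0.583·(1620 + M)
(0.463 − 0.583)·M = 0.583×1620 − 970.38 = -25.92
M = -25.92 / -0.120 = 216 kg/min

216 kg/min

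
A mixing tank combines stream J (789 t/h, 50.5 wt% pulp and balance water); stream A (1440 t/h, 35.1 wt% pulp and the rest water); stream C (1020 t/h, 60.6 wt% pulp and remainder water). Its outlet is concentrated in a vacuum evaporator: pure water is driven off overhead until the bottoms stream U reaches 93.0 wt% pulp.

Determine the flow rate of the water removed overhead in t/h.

1612 t/h

pulp entering = 789×0.505 + 1440×0.351 + 1020×0.606 = 1522 t/h.
All pulp reports to U, so U = 1522/0.930 = 1636.6 t/h.
Total feed = 3249 t/h; overhead = 3249 − 1636.6 = 1612.4 t/h.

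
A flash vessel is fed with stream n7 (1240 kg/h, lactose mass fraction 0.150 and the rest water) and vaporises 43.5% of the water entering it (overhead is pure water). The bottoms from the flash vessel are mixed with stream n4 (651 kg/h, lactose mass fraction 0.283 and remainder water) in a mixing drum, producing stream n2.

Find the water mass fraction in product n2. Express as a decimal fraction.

0.742

Vapour removed = 0.435×0.850×1240 = 458.49 kg/h; concentrate = 781.51 kg/h.
water reaching the mixer = 595.51 (from concentrate) + 651×0.717 = 1062.3 kg/h.
Product flow = 781.51 + 651 = 1432.5 kg/h; water fraction = 0.742.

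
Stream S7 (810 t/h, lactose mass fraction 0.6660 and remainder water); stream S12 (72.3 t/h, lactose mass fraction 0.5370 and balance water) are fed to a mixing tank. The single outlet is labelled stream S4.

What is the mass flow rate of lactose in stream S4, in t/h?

578.3 t/h

lactose out = lactose in = 810×0.666 + 72.3×0.537 = 578.29 t/h.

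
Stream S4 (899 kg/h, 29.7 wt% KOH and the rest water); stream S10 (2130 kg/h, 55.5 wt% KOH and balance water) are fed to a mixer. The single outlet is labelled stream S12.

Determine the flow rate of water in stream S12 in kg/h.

water out = water in = 899×0.703 + 2130×0.445 = 1579.8 kg/h.

1580 kg/h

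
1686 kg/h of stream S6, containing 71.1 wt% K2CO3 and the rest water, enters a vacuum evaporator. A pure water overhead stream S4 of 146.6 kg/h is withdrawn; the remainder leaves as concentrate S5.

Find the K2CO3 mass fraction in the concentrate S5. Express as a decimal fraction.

0.7787

K2CO3 is not removed: 1686×0.711 = 1198.7 kg/h of K2CO3 enters S5.
Concentrate = 1686 − 146.6 = 1539.4 kg/h.
Mass fraction = 1198.7/1539.4 = 0.7787.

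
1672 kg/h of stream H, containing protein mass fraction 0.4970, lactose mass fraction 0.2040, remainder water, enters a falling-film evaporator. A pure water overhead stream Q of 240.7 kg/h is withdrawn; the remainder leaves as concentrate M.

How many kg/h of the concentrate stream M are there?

1431 kg/h

Concentrate = 1672 − 240.7 = 1431.3 kg/h.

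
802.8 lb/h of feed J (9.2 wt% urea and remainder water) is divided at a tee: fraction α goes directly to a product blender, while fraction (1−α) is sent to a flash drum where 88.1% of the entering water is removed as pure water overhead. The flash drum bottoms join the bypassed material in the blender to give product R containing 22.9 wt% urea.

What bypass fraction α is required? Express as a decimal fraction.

All 802.8×0.092 = 73.858 lb/h of urea reaches R, so R = 73.858/0.229 = 322.52 lb/h and vapour = 480.28 lb/h.
The evaporator receives (1−α)·802.8 of feed at 0.908 water and removes 0.881 of that water:
0.881×0.908×(1−α)×802.8 = 480.28
(1−α) = 480.28/642.2 = 0.7479;  α = 0.2521.

0.252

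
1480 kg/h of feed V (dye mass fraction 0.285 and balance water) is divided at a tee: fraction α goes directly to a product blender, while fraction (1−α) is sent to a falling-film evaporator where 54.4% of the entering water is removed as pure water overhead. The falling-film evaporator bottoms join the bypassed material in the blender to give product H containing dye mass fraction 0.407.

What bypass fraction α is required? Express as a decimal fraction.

All 1480×0.285 = 421.8 kg/h of dye reaches H, so H = 421.8/0.407 = 1036.4 kg/h and vapour = 443.64 kg/h.
The evaporator receives (1−α)·1480 of feed at 0.715 water and removes 0.544 of that water:
0.544×0.715×(1−α)×1480 = 443.64
(1−α) = 443.64/575.66 = 0.7707;  α = 0.2293.

0.229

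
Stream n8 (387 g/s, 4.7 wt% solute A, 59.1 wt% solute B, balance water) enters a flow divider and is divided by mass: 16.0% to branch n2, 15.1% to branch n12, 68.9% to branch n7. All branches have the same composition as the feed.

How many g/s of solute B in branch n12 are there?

Branch n12 total = 0.151×387 = 58.437 g/s.
solute B in n12 = 0.591×58.437 = 34.536 g/s.

34.54 g/s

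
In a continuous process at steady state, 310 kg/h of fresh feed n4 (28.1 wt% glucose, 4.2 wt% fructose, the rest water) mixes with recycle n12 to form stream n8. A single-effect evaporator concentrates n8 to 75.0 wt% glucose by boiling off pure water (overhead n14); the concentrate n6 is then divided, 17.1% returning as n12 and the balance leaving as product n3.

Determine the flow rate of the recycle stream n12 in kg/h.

23.96 kg/h

Overall glucose balance (none leaves overhead): glucose in fresh feed = glucose in product, i.e. 310×0.281 = (1−0.171)·n6·0.750.
n6 = 87.11/(0.750×0.829) = 140.1 kg/h.
Recycle n12 = 0.171×140.1 = 23.958 kg/h.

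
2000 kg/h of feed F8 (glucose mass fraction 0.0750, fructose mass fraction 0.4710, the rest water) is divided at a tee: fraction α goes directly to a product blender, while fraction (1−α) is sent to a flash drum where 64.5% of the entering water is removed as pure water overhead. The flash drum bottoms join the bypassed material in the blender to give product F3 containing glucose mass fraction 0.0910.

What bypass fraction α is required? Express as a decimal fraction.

0.400

All 2000×0.075 = 150 kg/h of glucose reaches F3, so F3 = 150/0.091 = 1648.4 kg/h and vapour = 351.65 kg/h.
The evaporator receives (1−α)·2000 of feed at 0.454 water and removes 0.645 of that water:
0.645×0.454×(1−α)×2000 = 351.65
(1−α) = 351.65/585.66 = 0.6004;  α = 0.3996.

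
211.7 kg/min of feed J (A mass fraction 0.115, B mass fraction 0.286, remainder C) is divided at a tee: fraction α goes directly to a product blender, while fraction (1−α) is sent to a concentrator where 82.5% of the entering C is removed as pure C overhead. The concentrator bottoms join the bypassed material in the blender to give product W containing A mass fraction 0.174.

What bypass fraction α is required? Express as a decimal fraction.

0.314

All 211.7×0.115 = 24.346 kg/min of A reaches W, so W = 24.346/0.174 = 139.92 kg/min and vapour = 71.783 kg/min.
The evaporator receives (1−α)·211.7 of feed at 0.599 C and removes 0.825 of that C:
0.825×0.599×(1−α)×211.7 = 71.783
(1−α) = 71.783/104.62 = 0.6862;  α = 0.3138.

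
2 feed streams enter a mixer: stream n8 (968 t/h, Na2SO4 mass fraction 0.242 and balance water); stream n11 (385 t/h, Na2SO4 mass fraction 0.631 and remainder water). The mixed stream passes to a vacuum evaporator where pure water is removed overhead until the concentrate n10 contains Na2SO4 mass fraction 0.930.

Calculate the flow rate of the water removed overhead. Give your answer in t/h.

839.9 t/h

Na2SO4 entering = 968×0.242 + 385×0.631 = 477.19 t/h.
All Na2SO4 reports to n10, so n10 = 477.19/0.930 = 513.11 t/h.
Total feed = 1353 t/h; overhead = 1353 − 513.11 = 839.89 t/h.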